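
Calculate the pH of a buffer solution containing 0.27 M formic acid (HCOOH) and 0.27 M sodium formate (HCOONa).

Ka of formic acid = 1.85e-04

pKa = -log(1.85e-04) = 3.73. pH = pKa + log([A⁻]/[HA]) = 3.73 + log(0.27/0.27)

pH = 3.73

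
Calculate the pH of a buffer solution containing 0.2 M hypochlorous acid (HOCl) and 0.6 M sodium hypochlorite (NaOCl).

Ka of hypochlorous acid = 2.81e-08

pKa = -log(2.81e-08) = 7.55. pH = pKa + log([A⁻]/[HA]) = 7.55 + log(0.6/0.2)

pH = 8.03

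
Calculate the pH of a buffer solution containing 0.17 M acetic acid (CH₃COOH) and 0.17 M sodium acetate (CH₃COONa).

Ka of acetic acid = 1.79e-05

pKa = -log(1.79e-05) = 4.75. pH = pKa + log([A⁻]/[HA]) = 4.75 + log(0.17/0.17)

pH = 4.75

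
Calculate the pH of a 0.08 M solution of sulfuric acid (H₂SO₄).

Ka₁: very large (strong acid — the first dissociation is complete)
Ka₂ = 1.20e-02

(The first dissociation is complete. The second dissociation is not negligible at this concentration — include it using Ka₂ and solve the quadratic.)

First dissociation is complete: [H⁺]₀ = [HSO₄⁻]₀ = C = 0.08 M. Second dissociation HSO₄⁻ ⇌ H⁺ + SO₄²⁻: let x = [SO₄²⁻]. Ka₂ = (C + x)·x / (C − x) = 1.20e-02 → x² + (C + Ka₂)·x − Ka₂·C = 0 → x² + 0.09200·x − 9.600e-04 = 0. x = (−0.09200 + √(0.09200² + 4 × 9.600e-04)) / 2 = 9.4617e-03 M. [H⁺] = C + x = 0.08 + 9.4617e-03 = 8.9462e-02 M. pH = -log(8.9462e-02) = 1.05.

pH = 1.05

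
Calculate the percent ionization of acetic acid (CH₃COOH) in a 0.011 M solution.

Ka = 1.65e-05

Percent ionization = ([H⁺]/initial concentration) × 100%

Using Ka equilibrium: x² + Ka×x - Ka×C = 0. Solving: [H⁺] = 4.1786e-04. Percent = (4.1786e-04/0.011) × 100

Percent ionization = 3.8%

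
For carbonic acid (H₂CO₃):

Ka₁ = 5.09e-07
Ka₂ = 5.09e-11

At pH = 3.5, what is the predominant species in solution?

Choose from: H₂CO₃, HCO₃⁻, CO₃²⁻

pKa₁ = 6.29, pKa₂ = 10.29. For a polyprotic acid the predominant species crosses at each pKa: below pKa_n the protonated form dominates, above it the deprotonated form does. At pH = 3.5, the predominant species is H₂CO₃.

H₂CO₃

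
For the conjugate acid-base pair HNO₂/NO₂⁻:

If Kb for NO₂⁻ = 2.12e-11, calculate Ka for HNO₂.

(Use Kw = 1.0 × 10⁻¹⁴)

For a conjugate pair Ka × Kb = Kw, so Ka = Kw/Kb = 1.0 × 10⁻¹⁴ / 2.12e-11 = 4.72e-04.

K_a = 4.72e-04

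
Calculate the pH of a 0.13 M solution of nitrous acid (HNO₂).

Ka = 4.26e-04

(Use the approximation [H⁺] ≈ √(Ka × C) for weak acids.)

[H⁺] = √(Ka × C) = √(4.26e-04 × 0.13) = 7.4418e-03. pH = -log(7.4418e-03)

pH = 2.13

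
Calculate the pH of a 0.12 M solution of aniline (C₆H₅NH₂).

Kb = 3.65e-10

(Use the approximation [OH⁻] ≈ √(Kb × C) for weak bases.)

[OH⁻] = √(Kb × C) = √(3.65e-10 × 0.12) = 6.6182e-06. pOH = 5.18, pH = 14 - pOH

pH = 8.82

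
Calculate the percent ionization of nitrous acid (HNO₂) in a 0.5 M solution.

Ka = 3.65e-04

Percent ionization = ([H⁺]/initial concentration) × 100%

Using Ka equilibrium: x² + Ka×x - Ka×C = 0. Solving: [H⁺] = 1.3328e-02. Percent = (1.3328e-02/0.5) × 100

Percent ionization = 2.67%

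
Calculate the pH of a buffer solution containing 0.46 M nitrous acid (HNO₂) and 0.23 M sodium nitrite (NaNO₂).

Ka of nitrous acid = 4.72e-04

pKa = -log(4.72e-04) = 3.33. pH = pKa + log([A⁻]/[HA]) = 3.33 + log(0.23/0.46)

pH = 3.03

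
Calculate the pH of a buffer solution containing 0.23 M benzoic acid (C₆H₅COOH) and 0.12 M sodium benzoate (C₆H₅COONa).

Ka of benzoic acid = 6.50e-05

pKa = -log(6.50e-05) = 4.19. pH = pKa + log([A⁻]/[HA]) = 4.19 + log(0.12/0.23)

pH = 3.90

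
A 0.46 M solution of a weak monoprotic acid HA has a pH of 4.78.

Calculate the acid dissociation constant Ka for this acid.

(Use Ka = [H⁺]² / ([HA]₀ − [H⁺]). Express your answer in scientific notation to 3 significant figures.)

[H⁺] = 10^(−pH) = 10^(−4.78) = 1.660e-05 M. For HA ⇌ H⁺ + A⁻, Ka = [H⁺][A⁻]/[HA] = [H⁺]² / ([HA]₀ − [H⁺]) = (1.660e-05)² / (0.46 − 1.660e-05) = 5.99e-10.

K_a = 5.99e-10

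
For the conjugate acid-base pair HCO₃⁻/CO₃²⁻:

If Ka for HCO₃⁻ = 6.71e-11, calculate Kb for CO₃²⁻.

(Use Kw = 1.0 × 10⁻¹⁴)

For a conjugate pair Ka × Kb = Kw, so Kb = Kw/Ka = 1.0 × 10⁻¹⁴ / 6.71e-11 = 1.49e-04.

K_b = 1.49e-04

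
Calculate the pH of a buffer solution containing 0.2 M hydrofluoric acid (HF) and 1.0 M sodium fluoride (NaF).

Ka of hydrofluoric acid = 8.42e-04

pKa = -log(8.42e-04) = 3.07. pH = pKa + log([A⁻]/[HA]) = 3.07 + log(1.0/0.2)

pH = 3.77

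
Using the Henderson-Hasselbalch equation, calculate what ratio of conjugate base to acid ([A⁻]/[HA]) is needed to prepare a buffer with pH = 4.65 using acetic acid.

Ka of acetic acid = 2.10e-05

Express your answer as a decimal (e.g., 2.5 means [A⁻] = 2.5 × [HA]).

pKa = -log(2.10e-05) = 4.6778. pH = pKa + log([A⁻]/[HA]), so log([A⁻]/[HA]) = pH − pKa = 4.65 − 4.6778 = -0.0278. [A⁻]/[HA] = 10^(-0.0278) = 0.938

[A⁻]/[HA] = 0.938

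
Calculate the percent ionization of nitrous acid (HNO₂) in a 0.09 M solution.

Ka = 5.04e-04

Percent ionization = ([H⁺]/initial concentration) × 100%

Using Ka equilibrium: x² + Ka×x - Ka×C = 0. Solving: [H⁺] = 6.4877e-03. Percent = (6.4877e-03/0.09) × 100

Percent ionization = 7.21%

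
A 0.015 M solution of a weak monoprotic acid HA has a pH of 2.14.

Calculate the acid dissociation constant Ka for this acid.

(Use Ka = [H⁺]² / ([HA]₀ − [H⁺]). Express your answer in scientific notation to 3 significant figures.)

[H⁺] = 10^(−pH) = 10^(−2.14) = 7.244e-03 M. For HA ⇌ H⁺ + A⁻, Ka = [H⁺][A⁻]/[HA] = [H⁺]² / ([HA]₀ − [H⁺]) = (7.244e-03)² / (0.015 − 7.244e-03) = 6.77e-03.

K_a = 6.77e-03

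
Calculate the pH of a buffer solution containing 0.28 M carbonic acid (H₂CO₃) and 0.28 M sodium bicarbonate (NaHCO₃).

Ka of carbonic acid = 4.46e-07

pKa = -log(4.46e-07) = 6.35. pH = pKa + log([A⁻]/[HA]) = 6.35 + log(0.28/0.28)

pH = 6.35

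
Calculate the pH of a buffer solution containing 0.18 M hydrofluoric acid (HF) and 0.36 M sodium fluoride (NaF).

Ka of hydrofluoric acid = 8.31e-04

pKa = -log(8.31e-04) = 3.08. pH = pKa + log([A⁻]/[HA]) = 3.08 + log(0.36/0.18)

pH = 3.38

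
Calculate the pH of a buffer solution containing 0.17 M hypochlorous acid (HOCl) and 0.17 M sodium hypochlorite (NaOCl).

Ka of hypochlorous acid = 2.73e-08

pKa = -log(2.73e-08) = 7.56. pH = pKa + log([A⁻]/[HA]) = 7.56 + log(0.17/0.17)

pH = 7.56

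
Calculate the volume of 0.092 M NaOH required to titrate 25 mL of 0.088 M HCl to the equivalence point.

At equivalence: moles acid = moles base. moles HCl = 0.088 × 25/1000 = 0.0022 mol. V_base = moles / 0.092 × 1000 = 23.9 mL.

V_{base} = 23.9 mL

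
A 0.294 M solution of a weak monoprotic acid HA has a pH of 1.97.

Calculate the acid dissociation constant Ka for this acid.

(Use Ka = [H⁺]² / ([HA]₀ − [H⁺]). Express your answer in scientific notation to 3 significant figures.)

[H⁺] = 10^(−pH) = 10^(−1.97) = 1.072e-02 M. For HA ⇌ H⁺ + A⁻, Ka = [H⁺][A⁻]/[HA] = [H⁺]² / ([HA]₀ − [H⁺]) = (1.072e-02)² / (0.294 − 1.072e-02) = 4.05e-04.

K_a = 4.05e-04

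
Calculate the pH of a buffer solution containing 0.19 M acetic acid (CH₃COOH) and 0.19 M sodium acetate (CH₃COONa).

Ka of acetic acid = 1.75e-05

pKa = -log(1.75e-05) = 4.76. pH = pKa + log([A⁻]/[HA]) = 4.76 + log(0.19/0.19)

pH = 4.76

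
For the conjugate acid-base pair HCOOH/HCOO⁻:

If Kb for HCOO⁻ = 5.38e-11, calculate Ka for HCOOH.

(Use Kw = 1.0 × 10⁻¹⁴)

For a conjugate pair Ka × Kb = Kw, so Ka = Kw/Kb = 1.0 × 10⁻¹⁴ / 5.38e-11 = 1.86e-04.

K_a = 1.86e-04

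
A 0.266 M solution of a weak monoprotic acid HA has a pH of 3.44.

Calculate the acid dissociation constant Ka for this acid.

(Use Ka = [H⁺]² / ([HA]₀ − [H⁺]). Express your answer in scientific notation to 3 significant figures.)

[H⁺] = 10^(−pH) = 10^(−3.44) = 3.631e-04 M. For HA ⇌ H⁺ + A⁻, Ka = [H⁺][A⁻]/[HA] = [H⁺]² / ([HA]₀ − [H⁺]) = (3.631e-04)² / (0.266 − 3.631e-04) = 4.96e-07.

K_a = 4.96e-07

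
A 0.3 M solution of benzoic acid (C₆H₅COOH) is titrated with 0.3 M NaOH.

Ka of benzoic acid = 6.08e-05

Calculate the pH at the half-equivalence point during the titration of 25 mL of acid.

At half-equivalence [HA] = [A⁻], so Henderson-Hasselbalch gives pH = pKa = -log(6.08e-05) = 4.22.

pH = pKa = 4.22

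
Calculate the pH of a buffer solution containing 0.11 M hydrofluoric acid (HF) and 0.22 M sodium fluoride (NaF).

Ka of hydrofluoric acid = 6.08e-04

pKa = -log(6.08e-04) = 3.22. pH = pKa + log([A⁻]/[HA]) = 3.22 + log(0.22/0.11)

pH = 3.52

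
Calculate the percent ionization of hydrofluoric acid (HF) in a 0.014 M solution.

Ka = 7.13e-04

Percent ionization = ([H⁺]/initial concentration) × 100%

Using Ka equilibrium: x² + Ka×x - Ka×C = 0. Solving: [H⁺] = 2.8230e-03. Percent = (2.8230e-03/0.014) × 100

Percent ionization = 20.2%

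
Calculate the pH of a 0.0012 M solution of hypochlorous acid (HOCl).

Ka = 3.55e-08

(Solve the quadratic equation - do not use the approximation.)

x² + Ka×x - Ka×C = 0. Using quadratic formula: [H⁺] = 6.5091e-06

pH = 5.19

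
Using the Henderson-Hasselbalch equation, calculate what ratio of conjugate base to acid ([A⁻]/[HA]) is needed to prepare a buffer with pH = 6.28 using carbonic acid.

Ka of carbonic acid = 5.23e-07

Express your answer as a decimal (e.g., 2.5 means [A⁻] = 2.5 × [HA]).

pKa = -log(5.23e-07) = 6.2815. pH = pKa + log([A⁻]/[HA]), so log([A⁻]/[HA]) = pH − pKa = 6.28 − 6.2815 = -0.0015. [A⁻]/[HA] = 10^(-0.0015) = 0.997

[A⁻]/[HA] = 0.997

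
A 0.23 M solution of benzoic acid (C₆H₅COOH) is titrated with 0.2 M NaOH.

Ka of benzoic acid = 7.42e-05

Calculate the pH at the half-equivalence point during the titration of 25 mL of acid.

At half-equivalence [HA] = [A⁻], so Henderson-Hasselbalch gives pH = pKa = -log(7.42e-05) = 4.13.

pH = pKa = 4.13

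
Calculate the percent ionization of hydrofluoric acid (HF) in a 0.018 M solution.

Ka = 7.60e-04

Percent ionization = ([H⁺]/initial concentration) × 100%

Using Ka equilibrium: x² + Ka×x - Ka×C = 0. Solving: [H⁺] = 3.3381e-03. Percent = (3.3381e-03/0.018) × 100

Percent ionization = 18.5%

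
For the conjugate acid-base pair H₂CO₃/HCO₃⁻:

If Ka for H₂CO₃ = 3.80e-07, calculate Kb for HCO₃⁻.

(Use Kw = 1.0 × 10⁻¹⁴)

For a conjugate pair Ka × Kb = Kw, so Kb = Kw/Ka = 1.0 × 10⁻¹⁴ / 3.80e-07 = 2.63e-08.

K_b = 2.63e-08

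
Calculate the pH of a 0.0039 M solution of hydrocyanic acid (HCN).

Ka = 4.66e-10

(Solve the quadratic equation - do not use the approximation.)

x² + Ka×x - Ka×C = 0. Using quadratic formula: [H⁺] = 1.3479e-06

pH = 5.87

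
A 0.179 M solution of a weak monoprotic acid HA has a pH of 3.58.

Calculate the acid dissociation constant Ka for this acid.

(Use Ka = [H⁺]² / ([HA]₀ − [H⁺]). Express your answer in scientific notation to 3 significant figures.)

[H⁺] = 10^(−pH) = 10^(−3.58) = 2.630e-04 M. For HA ⇌ H⁺ + A⁻, Ka = [H⁺][A⁻]/[HA] = [H⁺]² / ([HA]₀ − [H⁺]) = (2.630e-04)² / (0.179 − 2.630e-04) = 3.87e-07.

K_a = 3.87e-07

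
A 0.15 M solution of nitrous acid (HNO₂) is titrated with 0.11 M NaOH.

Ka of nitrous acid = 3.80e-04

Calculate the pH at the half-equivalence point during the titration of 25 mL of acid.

At half-equivalence [HA] = [A⁻], so Henderson-Hasselbalch gives pH = pKa = -log(3.80e-04) = 3.42.

pH = pKa = 3.42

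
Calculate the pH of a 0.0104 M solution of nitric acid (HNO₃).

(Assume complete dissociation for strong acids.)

[H⁺] = 0.0104 M for strong acid. pH = -log[H⁺] = -log(0.0104)

pH = 1.98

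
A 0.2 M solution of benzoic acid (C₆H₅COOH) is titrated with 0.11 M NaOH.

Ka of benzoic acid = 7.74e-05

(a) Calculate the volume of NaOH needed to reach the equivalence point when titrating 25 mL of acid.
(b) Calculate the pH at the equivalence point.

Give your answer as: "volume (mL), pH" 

moles acid = 0.2 × 25/1000 = 0.005 mol; V_base = moles/0.11 × 1000 = 45.5 mL. At equivalence only the conjugate base is present: [A⁻] = 0.005/0.070 = 7.0968e-02 M. Kb = Kw/Ka = 1.29e-10; [OH⁻] = √(Kb × [A⁻]) = 3.0280e-06; pOH = 5.52; pH = 14 - pOH = 8.48.

V = 45.5 mL, pH = 8.48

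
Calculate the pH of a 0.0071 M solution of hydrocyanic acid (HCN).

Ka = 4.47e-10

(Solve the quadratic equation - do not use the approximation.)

x² + Ka×x - Ka×C = 0. Using quadratic formula: [H⁺] = 1.7813e-06

pH = 5.75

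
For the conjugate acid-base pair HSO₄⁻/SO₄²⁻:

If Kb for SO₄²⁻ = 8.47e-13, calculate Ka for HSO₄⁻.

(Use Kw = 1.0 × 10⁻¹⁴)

For a conjugate pair Ka × Kb = Kw, so Ka = Kw/Kb = 1.0 × 10⁻¹⁴ / 8.47e-13 = 1.18e-02.

K_a = 1.18e-02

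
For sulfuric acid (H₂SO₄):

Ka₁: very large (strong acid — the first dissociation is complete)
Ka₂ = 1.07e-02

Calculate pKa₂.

pKa₂ = -log(Ka₂) = -log(1.07e-02) = 1.97.

pK_{a2} = 1.97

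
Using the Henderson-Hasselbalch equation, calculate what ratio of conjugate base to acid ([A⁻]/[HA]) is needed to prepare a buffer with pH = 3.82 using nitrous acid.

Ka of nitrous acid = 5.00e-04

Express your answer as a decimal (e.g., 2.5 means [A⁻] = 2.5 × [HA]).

pKa = -log(5.00e-04) = 3.3010. pH = pKa + log([A⁻]/[HA]), so log([A⁻]/[HA]) = pH − pKa = 3.82 − 3.3010 = 0.5190. [A⁻]/[HA] = 10^(0.5190) = 3.30

[A⁻]/[HA] = 3.30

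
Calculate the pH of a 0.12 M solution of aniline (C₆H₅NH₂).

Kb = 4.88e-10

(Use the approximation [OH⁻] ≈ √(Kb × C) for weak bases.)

[OH⁻] = √(Kb × C) = √(4.88e-10 × 0.12) = 7.6525e-06. pOH = 5.12, pH = 14 - pOH

pH = 8.88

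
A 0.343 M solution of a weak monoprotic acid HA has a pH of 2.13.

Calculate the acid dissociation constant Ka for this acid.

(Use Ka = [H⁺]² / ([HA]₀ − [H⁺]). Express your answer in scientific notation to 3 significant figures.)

[H⁺] = 10^(−pH) = 10^(−2.13) = 7.413e-03 M. For HA ⇌ H⁺ + A⁻, Ka = [H⁺][A⁻]/[HA] = [H⁺]² / ([HA]₀ − [H⁺]) = (7.413e-03)² / (0.343 − 7.413e-03) = 1.64e-04.

K_a = 1.64e-04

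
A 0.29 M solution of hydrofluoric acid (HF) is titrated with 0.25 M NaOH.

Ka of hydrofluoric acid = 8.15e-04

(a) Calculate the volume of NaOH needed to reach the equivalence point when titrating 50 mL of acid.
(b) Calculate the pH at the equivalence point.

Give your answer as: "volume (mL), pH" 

moles acid = 0.29 × 50/1000 = 0.0145 mol; V_base = moles/0.25 × 1000 = 58.0 mL. At equivalence only the conjugate base is present: [A⁻] = 0.0145/0.108 = 1.3426e-01 M. Kb = Kw/Ka = 1.23e-11; [OH⁻] = √(Kb × [A⁻]) = 1.2835e-06; pOH = 5.89; pH = 14 - pOH = 8.11.

V = 58.0 mL, pH = 8.11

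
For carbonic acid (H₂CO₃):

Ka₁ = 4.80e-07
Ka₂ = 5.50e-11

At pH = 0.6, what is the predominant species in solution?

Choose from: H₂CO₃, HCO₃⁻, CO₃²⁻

pKa₁ = 6.32, pKa₂ = 10.26. For a polyprotic acid the predominant species crosses at each pKa: below pKa_n the protonated form dominates, above it the deprotonated form does. At pH = 0.6, the predominant species is H₂CO₃.

H₂CO₃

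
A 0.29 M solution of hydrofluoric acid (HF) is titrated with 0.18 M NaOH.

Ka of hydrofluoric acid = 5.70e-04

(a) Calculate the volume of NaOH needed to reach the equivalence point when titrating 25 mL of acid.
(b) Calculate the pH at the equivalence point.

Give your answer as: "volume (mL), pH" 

moles acid = 0.29 × 25/1000 = 0.00725 mol; V_base = moles/0.18 × 1000 = 40.3 mL. At equivalence only the conjugate base is present: [A⁻] = 0.00725/0.065 = 1.1106e-01 M. Kb = Kw/Ka = 1.75e-11; [OH⁻] = √(Kb × [A⁻]) = 1.3959e-06; pOH = 5.86; pH = 14 - pOH = 8.14.

V = 40.3 mL, pH = 8.14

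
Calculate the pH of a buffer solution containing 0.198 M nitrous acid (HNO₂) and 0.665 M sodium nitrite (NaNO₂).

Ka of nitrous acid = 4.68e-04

pKa = -log(4.68e-04) = 3.33. pH = pKa + log([A⁻]/[HA]) = 3.33 + log(0.665/0.198)

pH = 3.86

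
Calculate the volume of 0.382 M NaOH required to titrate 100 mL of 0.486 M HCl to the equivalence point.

At equivalence: moles acid = moles base. moles HCl = 0.486 × 100/1000 = 0.0486 mol. V_base = moles / 0.382 × 1000 = 127.2 mL.

V_{base} = 127.2 mL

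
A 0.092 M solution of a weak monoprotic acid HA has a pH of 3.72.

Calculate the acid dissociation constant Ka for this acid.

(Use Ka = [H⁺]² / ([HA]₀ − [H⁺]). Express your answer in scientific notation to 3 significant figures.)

[H⁺] = 10^(−pH) = 10^(−3.72) = 1.905e-04 M. For HA ⇌ H⁺ + A⁻, Ka = [H⁺][A⁻]/[HA] = [H⁺]² / ([HA]₀ − [H⁺]) = (1.905e-04)² / (0.092 − 1.905e-04) = 3.95e-07.

K_a = 3.95e-07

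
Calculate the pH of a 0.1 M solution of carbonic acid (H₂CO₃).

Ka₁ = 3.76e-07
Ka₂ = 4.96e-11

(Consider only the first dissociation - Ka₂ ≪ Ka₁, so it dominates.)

First dissociation dominates. From Ka₁ = [H⁺][HA⁻]/[H₂A], x² + Ka₁·x − Ka₁·C = 0 with C = 0.1 M and Ka₁ = 3.76e-07. Solving: [H⁺] = (−Ka₁ + √(Ka₁² + 4·Ka₁·C)) / 2 = 1.9372e-04 M. pH = -log(1.9372e-04) = 3.71.

pH = 3.71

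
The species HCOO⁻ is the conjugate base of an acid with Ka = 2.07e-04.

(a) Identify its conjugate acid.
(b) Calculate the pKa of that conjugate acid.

(a) The conjugate acid is formed by adding one H⁺ to HCOO⁻, giving HCOOH. (b) pKa = -log(Ka) = -log(2.07e-04) = 3.68.

Conjugate acid: HCOOH; pK_a = 3.68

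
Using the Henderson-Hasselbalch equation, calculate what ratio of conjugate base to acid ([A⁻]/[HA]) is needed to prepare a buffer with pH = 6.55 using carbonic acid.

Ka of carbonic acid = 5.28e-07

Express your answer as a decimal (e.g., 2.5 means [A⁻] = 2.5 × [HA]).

pKa = -log(5.28e-07) = 6.2774. pH = pKa + log([A⁻]/[HA]), so log([A⁻]/[HA]) = pH − pKa = 6.55 − 6.2774 = 0.2726. [A⁻]/[HA] = 10^(0.2726) = 1.87

[A⁻]/[HA] = 1.87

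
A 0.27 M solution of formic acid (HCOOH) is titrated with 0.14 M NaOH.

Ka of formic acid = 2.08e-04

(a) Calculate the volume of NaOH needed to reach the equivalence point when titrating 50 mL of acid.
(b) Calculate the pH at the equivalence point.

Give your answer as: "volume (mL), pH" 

moles acid = 0.27 × 50/1000 = 0.0135 mol; V_base = moles/0.14 × 1000 = 96.4 mL. At equivalence only the conjugate base is present: [A⁻] = 0.0135/0.146 = 9.2195e-02 M. Kb = Kw/Ka = 4.81e-11; [OH⁻] = √(Kb × [A⁻]) = 2.1053e-06; pOH = 5.68; pH = 14 - pOH = 8.32.

V = 96.4 mL, pH = 8.32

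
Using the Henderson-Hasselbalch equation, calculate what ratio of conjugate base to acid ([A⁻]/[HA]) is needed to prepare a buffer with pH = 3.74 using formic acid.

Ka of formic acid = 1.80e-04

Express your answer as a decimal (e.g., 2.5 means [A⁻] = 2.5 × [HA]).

pKa = -log(1.80e-04) = 3.7447. pH = pKa + log([A⁻]/[HA]), so log([A⁻]/[HA]) = pH − pKa = 3.74 − 3.7447 = -0.0047. [A⁻]/[HA] = 10^(-0.0047) = 0.989

[A⁻]/[HA] = 0.989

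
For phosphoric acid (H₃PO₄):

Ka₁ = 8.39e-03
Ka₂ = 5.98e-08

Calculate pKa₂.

pKa₂ = -log(Ka₂) = -log(5.98e-08) = 7.22.

pK_{a2} = 7.22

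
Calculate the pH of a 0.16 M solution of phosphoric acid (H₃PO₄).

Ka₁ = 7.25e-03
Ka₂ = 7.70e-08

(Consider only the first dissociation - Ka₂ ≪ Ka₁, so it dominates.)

First dissociation dominates. From Ka₁ = [H⁺][HA⁻]/[H₂A], x² + Ka₁·x − Ka₁·C = 0 with C = 0.16 M and Ka₁ = 7.25e-03. Solving: [H⁺] = (−Ka₁ + √(Ka₁² + 4·Ka₁·C)) / 2 = 3.0626e-02 M. pH = -log(3.0626e-02) = 1.51.

pH = 1.51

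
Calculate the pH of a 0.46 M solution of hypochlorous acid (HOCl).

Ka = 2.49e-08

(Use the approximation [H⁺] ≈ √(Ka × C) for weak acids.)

[H⁺] = √(Ka × C) = √(2.49e-08 × 0.46) = 1.0702e-04. pH = -log(1.0702e-04)

pH = 3.97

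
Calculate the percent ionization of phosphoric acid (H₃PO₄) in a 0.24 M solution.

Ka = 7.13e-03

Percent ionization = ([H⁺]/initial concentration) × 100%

Using Ka equilibrium: x² + Ka×x - Ka×C = 0. Solving: [H⁺] = 3.7955e-02. Percent = (3.7955e-02/0.24) × 100

Percent ionization = 15.8%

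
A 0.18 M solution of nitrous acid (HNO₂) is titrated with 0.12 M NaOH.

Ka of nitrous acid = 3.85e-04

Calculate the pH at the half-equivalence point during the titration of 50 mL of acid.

At half-equivalence [HA] = [A⁻], so Henderson-Hasselbalch gives pH = pKa = -log(3.85e-04) = 3.41.

pH = pKa = 3.41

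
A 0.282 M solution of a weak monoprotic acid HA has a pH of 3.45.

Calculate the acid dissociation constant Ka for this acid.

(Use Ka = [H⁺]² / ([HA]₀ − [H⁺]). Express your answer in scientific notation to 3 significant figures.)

[H⁺] = 10^(−pH) = 10^(−3.45) = 3.548e-04 M. For HA ⇌ H⁺ + A⁻, Ka = [H⁺][A⁻]/[HA] = [H⁺]² / ([HA]₀ − [H⁺]) = (3.548e-04)² / (0.282 − 3.548e-04) = 4.47e-07.

K_a = 4.47e-07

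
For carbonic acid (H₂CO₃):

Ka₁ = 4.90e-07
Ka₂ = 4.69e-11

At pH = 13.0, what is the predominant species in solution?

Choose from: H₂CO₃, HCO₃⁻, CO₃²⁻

pKa₁ = 6.31, pKa₂ = 10.33. For a polyprotic acid the predominant species crosses at each pKa: below pKa_n the protonated form dominates, above it the deprotonated form does. At pH = 13.0, the predominant species is CO₃²⁻.

CO₃²⁻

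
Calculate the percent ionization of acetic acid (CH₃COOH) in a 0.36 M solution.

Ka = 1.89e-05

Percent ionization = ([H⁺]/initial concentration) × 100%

Using Ka equilibrium: x² + Ka×x - Ka×C = 0. Solving: [H⁺] = 2.5990e-03. Percent = (2.5990e-03/0.36) × 100

Percent ionization = 0.722%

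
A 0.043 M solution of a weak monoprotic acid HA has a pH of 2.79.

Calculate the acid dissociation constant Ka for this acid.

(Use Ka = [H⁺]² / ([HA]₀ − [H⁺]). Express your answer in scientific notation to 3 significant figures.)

[H⁺] = 10^(−pH) = 10^(−2.79) = 1.622e-03 M. For HA ⇌ H⁺ + A⁻, Ka = [H⁺][A⁻]/[HA] = [H⁺]² / ([HA]₀ − [H⁺]) = (1.622e-03)² / (0.043 − 1.622e-03) = 6.36e-05.

K_a = 6.36e-05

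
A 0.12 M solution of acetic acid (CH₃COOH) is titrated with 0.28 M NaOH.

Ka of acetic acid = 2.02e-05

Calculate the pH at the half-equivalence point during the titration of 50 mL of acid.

At half-equivalence [HA] = [A⁻], so Henderson-Hasselbalch gives pH = pKa = -log(2.02e-05) = 4.69.

pH = pKa = 4.69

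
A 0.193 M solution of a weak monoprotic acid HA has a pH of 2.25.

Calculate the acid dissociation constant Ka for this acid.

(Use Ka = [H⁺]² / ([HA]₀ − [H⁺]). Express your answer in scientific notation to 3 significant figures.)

[H⁺] = 10^(−pH) = 10^(−2.25) = 5.623e-03 M. For HA ⇌ H⁺ + A⁻, Ka = [H⁺][A⁻]/[HA] = [H⁺]² / ([HA]₀ − [H⁺]) = (5.623e-03)² / (0.193 − 5.623e-03) = 1.69e-04.

K_a = 1.69e-04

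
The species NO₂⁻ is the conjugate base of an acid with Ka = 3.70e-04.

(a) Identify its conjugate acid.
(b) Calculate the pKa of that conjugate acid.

(a) The conjugate acid is formed by adding one H⁺ to NO₂⁻, giving HNO₂. (b) pKa = -log(Ka) = -log(3.70e-04) = 3.43.

Conjugate acid: HNO₂; pK_a = 3.43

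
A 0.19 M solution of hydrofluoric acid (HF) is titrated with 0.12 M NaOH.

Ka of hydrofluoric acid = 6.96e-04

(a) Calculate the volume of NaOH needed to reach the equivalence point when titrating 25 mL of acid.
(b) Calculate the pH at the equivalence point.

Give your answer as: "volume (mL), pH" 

moles acid = 0.19 × 25/1000 = 0.00475 mol; V_base = moles/0.12 × 1000 = 39.6 mL. At equivalence only the conjugate base is present: [A⁻] = 0.00475/0.065 = 7.3548e-02 M. Kb = Kw/Ka = 1.44e-11; [OH⁻] = √(Kb × [A⁻]) = 1.0280e-06; pOH = 5.99; pH = 14 - pOH = 8.01.

V = 39.6 mL, pH = 8.01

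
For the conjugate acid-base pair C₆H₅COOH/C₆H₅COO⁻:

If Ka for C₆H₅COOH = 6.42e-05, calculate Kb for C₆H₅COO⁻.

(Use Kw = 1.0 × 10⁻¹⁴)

For a conjugate pair Ka × Kb = Kw, so Kb = Kw/Ka = 1.0 × 10⁻¹⁴ / 6.42e-05 = 1.56e-10.

K_b = 1.56e-10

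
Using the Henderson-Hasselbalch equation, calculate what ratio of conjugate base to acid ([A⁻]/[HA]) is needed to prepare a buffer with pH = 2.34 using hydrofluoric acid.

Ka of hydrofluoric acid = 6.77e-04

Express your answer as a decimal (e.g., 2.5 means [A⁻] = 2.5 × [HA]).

pKa = -log(6.77e-04) = 3.1694. pH = pKa + log([A⁻]/[HA]), so log([A⁻]/[HA]) = pH − pKa = 2.34 − 3.1694 = -0.8294. [A⁻]/[HA] = 10^(-0.8294) = 0.148

[A⁻]/[HA] = 0.148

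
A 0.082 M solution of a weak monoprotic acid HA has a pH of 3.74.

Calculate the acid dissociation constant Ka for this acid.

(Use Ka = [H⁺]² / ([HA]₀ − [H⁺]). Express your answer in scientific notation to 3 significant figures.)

[H⁺] = 10^(−pH) = 10^(−3.74) = 1.820e-04 M. For HA ⇌ H⁺ + A⁻, Ka = [H⁺][A⁻]/[HA] = [H⁺]² / ([HA]₀ − [H⁺]) = (1.820e-04)² / (0.082 − 1.820e-04) = 4.05e-07.

K_a = 4.05e-07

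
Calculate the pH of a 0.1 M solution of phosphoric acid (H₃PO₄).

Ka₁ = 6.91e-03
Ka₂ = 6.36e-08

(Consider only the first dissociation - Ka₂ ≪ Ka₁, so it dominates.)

First dissociation dominates. From Ka₁ = [H⁺][HA⁻]/[H₂A], x² + Ka₁·x − Ka₁·C = 0 with C = 0.1 M and Ka₁ = 6.91e-03. Solving: [H⁺] = (−Ka₁ + √(Ka₁² + 4·Ka₁·C)) / 2 = 2.3058e-02 M. pH = -log(2.3058e-02) = 1.64.

pH = 1.64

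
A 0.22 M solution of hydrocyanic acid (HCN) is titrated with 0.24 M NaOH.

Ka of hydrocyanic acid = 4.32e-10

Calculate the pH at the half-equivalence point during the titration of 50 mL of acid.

At half-equivalence [HA] = [A⁻], so Henderson-Hasselbalch gives pH = pKa = -log(4.32e-10) = 9.36.

pH = pKa = 9.36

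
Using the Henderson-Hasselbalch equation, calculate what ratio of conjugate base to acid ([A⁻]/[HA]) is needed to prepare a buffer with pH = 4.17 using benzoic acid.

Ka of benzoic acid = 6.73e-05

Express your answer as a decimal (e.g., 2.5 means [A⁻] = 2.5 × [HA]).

pKa = -log(6.73e-05) = 4.1720. pH = pKa + log([A⁻]/[HA]), so log([A⁻]/[HA]) = pH − pKa = 4.17 − 4.1720 = -0.0020. [A⁻]/[HA] = 10^(-0.0020) = 0.995

[A⁻]/[HA] = 0.995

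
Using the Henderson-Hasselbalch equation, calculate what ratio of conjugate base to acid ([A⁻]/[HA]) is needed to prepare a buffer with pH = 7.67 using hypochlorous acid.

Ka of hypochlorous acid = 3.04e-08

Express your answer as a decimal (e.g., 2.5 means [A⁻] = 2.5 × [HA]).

pKa = -log(3.04e-08) = 7.5171. pH = pKa + log([A⁻]/[HA]), so log([A⁻]/[HA]) = pH − pKa = 7.67 − 7.5171 = 0.1529. [A⁻]/[HA] = 10^(0.1529) = 1.42

[A⁻]/[HA] = 1.42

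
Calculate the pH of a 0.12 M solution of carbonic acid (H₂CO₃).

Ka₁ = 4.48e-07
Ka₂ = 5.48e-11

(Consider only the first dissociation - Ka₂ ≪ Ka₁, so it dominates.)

First dissociation dominates. From Ka₁ = [H⁺][HA⁻]/[H₂A], x² + Ka₁·x − Ka₁·C = 0 with C = 0.12 M and Ka₁ = 4.48e-07. Solving: [H⁺] = (−Ka₁ + √(Ka₁² + 4·Ka₁·C)) / 2 = 2.3164e-04 M. pH = -log(2.3164e-04) = 3.64.

pH = 3.64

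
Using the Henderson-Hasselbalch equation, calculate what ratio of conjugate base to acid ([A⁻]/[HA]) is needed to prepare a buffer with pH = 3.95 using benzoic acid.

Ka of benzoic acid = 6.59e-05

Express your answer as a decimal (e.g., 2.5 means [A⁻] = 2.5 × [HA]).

pKa = -log(6.59e-05) = 4.1811. pH = pKa + log([A⁻]/[HA]), so log([A⁻]/[HA]) = pH − pKa = 3.95 − 4.1811 = -0.2311. [A⁻]/[HA] = 10^(-0.2311) = 0.587

[A⁻]/[HA] = 0.587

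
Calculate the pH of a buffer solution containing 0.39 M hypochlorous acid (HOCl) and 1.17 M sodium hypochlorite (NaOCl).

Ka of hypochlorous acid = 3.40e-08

pKa = -log(3.40e-08) = 7.47. pH = pKa + log([A⁻]/[HA]) = 7.47 + log(1.17/0.39)

pH = 7.95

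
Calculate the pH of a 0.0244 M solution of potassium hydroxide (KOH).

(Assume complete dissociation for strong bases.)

[OH⁻] = 0.0244 M for strong base. pOH = -log[OH⁻] = 1.61, pH = 14 - pOH

pH = 12.39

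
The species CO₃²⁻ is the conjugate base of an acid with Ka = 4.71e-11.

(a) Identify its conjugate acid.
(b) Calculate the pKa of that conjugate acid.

(a) The conjugate acid is formed by adding one H⁺ to CO₃²⁻, giving HCO₃⁻. (b) pKa = -log(Ka) = -log(4.71e-11) = 10.33.

Conjugate acid: HCO₃⁻; pK_a = 10.33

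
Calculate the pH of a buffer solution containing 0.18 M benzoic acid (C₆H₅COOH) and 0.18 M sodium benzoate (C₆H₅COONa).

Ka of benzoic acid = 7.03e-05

pKa = -log(7.03e-05) = 4.15. pH = pKa + log([A⁻]/[HA]) = 4.15 + log(0.18/0.18)

pH = 4.15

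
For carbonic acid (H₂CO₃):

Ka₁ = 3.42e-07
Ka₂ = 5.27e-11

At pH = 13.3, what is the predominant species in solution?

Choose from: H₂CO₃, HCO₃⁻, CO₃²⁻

pKa₁ = 6.47, pKa₂ = 10.28. For a polyprotic acid the predominant species crosses at each pKa: below pKa_n the protonated form dominates, above it the deprotonated form does. At pH = 13.3, the predominant species is CO₃²⁻.

CO₃²⁻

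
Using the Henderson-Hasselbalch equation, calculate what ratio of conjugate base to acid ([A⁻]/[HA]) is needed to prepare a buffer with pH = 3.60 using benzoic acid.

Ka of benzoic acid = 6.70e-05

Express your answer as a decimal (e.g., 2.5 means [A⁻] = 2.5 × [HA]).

pKa = -log(6.70e-05) = 4.1739. pH = pKa + log([A⁻]/[HA]), so log([A⁻]/[HA]) = pH − pKa = 3.60 − 4.1739 = -0.5739. [A⁻]/[HA] = 10^(-0.5739) = 0.267

[A⁻]/[HA] = 0.267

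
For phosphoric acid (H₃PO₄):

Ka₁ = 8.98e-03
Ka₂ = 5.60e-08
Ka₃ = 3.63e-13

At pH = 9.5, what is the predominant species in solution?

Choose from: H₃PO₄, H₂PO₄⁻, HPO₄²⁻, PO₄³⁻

pKa₁ = 2.05, pKa₂ = 7.25, pKa₃ = 12.44. For a polyprotic acid the predominant species crosses at each pKa: below pKa_n the protonated form dominates, above it the deprotonated form does. At pH = 9.5, the predominant species is HPO₄²⁻.

HPO₄²⁻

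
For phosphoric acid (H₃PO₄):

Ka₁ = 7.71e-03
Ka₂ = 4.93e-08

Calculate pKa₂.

pKa₂ = -log(Ka₂) = -log(4.93e-08) = 7.31.

pK_{a2} = 7.31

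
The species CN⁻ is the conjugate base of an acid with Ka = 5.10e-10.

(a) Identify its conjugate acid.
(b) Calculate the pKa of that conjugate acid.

(a) The conjugate acid is formed by adding one H⁺ to CN⁻, giving HCN. (b) pKa = -log(Ka) = -log(5.10e-10) = 9.29.

Conjugate acid: HCN; pK_a = 9.29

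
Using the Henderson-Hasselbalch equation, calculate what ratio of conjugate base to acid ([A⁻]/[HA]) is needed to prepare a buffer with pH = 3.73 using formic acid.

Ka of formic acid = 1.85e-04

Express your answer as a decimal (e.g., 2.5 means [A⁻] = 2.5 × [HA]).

pKa = -log(1.85e-04) = 3.7328. pH = pKa + log([A⁻]/[HA]), so log([A⁻]/[HA]) = pH − pKa = 3.73 − 3.7328 = -0.0028. [A⁻]/[HA] = 10^(-0.0028) = 0.994

[A⁻]/[HA] = 0.994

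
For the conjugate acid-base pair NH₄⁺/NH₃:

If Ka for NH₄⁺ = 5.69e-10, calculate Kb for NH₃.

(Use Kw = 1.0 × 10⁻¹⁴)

For a conjugate pair Ka × Kb = Kw, so Kb = Kw/Ka = 1.0 × 10⁻¹⁴ / 5.69e-10 = 1.76e-05.

K_b = 1.76e-05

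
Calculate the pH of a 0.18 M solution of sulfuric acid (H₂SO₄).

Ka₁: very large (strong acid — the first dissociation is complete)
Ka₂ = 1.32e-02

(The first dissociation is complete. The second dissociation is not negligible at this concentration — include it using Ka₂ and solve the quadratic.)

First dissociation is complete: [H⁺]₀ = [HSO₄⁻]₀ = C = 0.18 M. Second dissociation HSO₄⁻ ⇌ H⁺ + SO₄²⁻: let x = [SO₄²⁻]. Ka₂ = (C + x)·x / (C − x) = 1.32e-02 → x² + (C + Ka₂)·x − Ka₂·C = 0 → x² + 0.19320·x − 2.376e-03 = 0. x = (−0.19320 + √(0.19320² + 4 × 2.376e-03)) / 2 = 1.1601e-02 M. [H⁺] = C + x = 0.18 + 1.1601e-02 = 1.9160e-01 M. pH = -log(1.9160e-01) = 0.72.

pH = 0.72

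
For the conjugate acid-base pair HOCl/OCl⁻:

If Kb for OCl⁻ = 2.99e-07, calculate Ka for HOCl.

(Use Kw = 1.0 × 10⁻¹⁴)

For a conjugate pair Ka × Kb = Kw, so Ka = Kw/Kb = 1.0 × 10⁻¹⁴ / 2.99e-07 = 3.34e-08.

K_a = 3.34e-08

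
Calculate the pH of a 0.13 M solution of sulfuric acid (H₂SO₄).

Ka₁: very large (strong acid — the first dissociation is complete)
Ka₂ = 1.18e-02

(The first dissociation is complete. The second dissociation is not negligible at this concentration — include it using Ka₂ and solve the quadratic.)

First dissociation is complete: [H⁺]₀ = [HSO₄⁻]₀ = C = 0.13 M. Second dissociation HSO₄⁻ ⇌ H⁺ + SO₄²⁻: let x = [SO₄²⁻]. Ka₂ = (C + x)·x / (C − x) = 1.18e-02 → x² + (C + Ka₂)·x − Ka₂·C = 0 → x² + 0.14180·x − 1.534e-03 = 0. x = (−0.14180 + √(0.14180² + 4 × 1.534e-03)) / 2 = 1.0099e-02 M. [H⁺] = C + x = 0.13 + 1.0099e-02 = 1.4010e-01 M. pH = -log(1.4010e-01) = 0.85.

pH = 0.85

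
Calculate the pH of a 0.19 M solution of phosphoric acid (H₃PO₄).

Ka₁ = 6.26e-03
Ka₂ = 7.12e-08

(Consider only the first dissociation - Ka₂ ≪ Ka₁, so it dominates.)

First dissociation dominates. From Ka₁ = [H⁺][HA⁻]/[H₂A], x² + Ka₁·x − Ka₁·C = 0 with C = 0.19 M and Ka₁ = 6.26e-03. Solving: [H⁺] = (−Ka₁ + √(Ka₁² + 4·Ka₁·C)) / 2 = 3.1499e-02 M. pH = -log(3.1499e-02) = 1.50.

pH = 1.50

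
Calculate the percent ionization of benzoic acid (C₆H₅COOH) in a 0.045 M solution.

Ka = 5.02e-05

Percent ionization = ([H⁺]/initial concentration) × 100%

Using Ka equilibrium: x² + Ka×x - Ka×C = 0. Solving: [H⁺] = 1.4781e-03. Percent = (1.4781e-03/0.045) × 100

Percent ionization = 3.28%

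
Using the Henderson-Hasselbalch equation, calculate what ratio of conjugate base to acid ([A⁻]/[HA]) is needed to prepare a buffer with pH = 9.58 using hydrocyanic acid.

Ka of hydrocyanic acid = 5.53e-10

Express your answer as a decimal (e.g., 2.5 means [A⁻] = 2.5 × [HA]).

pKa = -log(5.53e-10) = 9.2573. pH = pKa + log([A⁻]/[HA]), so log([A⁻]/[HA]) = pH − pKa = 9.58 − 9.2573 = 0.3227. [A⁻]/[HA] = 10^(0.3227) = 2.10

[A⁻]/[HA] = 2.10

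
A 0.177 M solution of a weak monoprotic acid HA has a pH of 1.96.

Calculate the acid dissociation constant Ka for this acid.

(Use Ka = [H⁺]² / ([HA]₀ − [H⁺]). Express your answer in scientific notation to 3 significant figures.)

[H⁺] = 10^(−pH) = 10^(−1.96) = 1.096e-02 M. For HA ⇌ H⁺ + A⁻, Ka = [H⁺][A⁻]/[HA] = [H⁺]² / ([HA]₀ − [H⁺]) = (1.096e-02)² / (0.177 − 1.096e-02) = 7.24e-04.

K_a = 7.24e-04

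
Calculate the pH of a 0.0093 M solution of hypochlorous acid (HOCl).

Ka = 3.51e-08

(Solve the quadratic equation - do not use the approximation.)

x² + Ka×x - Ka×C = 0. Using quadratic formula: [H⁺] = 1.8050e-05

pH = 4.74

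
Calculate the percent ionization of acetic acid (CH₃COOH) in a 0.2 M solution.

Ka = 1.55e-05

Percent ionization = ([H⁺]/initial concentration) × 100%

Using Ka equilibrium: x² + Ka×x - Ka×C = 0. Solving: [H⁺] = 1.7529e-03. Percent = (1.7529e-03/0.2) × 100

Percent ionization = 0.876%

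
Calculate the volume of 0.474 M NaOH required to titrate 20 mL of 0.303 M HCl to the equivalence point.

At equivalence: moles acid = moles base. moles HCl = 0.303 × 20/1000 = 0.00606 mol. V_base = moles / 0.474 × 1000 = 12.8 mL.

V_{base} = 12.8 mL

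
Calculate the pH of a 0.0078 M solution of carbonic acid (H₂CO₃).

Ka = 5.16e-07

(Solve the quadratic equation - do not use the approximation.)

x² + Ka×x - Ka×C = 0. Using quadratic formula: [H⁺] = 6.3184e-05

pH = 4.20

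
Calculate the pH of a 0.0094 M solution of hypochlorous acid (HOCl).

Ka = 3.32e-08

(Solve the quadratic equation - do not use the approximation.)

x² + Ka×x - Ka×C = 0. Using quadratic formula: [H⁺] = 1.7649e-05

pH = 4.75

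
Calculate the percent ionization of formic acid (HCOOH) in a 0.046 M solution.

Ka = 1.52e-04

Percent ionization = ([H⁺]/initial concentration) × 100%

Using Ka equilibrium: x² + Ka×x - Ka×C = 0. Solving: [H⁺] = 2.5693e-03. Percent = (2.5693e-03/0.046) × 100

Percent ionization = 5.59%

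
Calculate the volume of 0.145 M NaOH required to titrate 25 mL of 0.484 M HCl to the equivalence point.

At equivalence: moles acid = moles base. moles HCl = 0.484 × 25/1000 = 0.0121 mol. V_base = moles / 0.145 × 1000 = 83.4 mL.

V_{base} = 83.4 mL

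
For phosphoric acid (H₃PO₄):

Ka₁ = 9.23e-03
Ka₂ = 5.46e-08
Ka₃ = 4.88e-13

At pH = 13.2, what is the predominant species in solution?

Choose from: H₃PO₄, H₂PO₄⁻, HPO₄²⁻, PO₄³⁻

pKa₁ = 2.03, pKa₂ = 7.26, pKa₃ = 12.31. For a polyprotic acid the predominant species crosses at each pKa: below pKa_n the protonated form dominates, above it the deprotonated form does. At pH = 13.2, the predominant species is PO₄³⁻.

PO₄³⁻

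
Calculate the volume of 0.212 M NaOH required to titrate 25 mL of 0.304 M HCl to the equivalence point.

At equivalence: moles acid = moles base. moles HCl = 0.304 × 25/1000 = 0.0076 mol. V_base = moles / 0.212 × 1000 = 35.8 mL.

V_{base} = 35.8 mL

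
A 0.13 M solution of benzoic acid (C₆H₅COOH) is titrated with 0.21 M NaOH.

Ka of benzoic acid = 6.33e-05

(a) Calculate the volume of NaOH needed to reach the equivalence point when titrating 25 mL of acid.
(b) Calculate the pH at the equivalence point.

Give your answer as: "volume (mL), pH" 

moles acid = 0.13 × 25/1000 = 0.00325 mol; V_base = moles/0.21 × 1000 = 15.5 mL. At equivalence only the conjugate base is present: [A⁻] = 0.00325/0.040 = 8.0294e-02 M. Kb = Kw/Ka = 1.58e-10; [OH⁻] = √(Kb × [A⁻]) = 3.5616e-06; pOH = 5.45; pH = 14 - pOH = 8.55.

V = 15.5 mL, pH = 8.55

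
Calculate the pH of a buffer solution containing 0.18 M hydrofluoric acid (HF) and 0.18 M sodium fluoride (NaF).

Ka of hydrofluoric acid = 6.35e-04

pKa = -log(6.35e-04) = 3.20. pH = pKa + log([A⁻]/[HA]) = 3.20 + log(0.18/0.18)

pH = 3.20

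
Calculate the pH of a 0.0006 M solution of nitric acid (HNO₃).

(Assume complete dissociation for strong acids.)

[H⁺] = 0.0006 M for strong acid. pH = -log[H⁺] = -log(0.0006)

pH = 3.22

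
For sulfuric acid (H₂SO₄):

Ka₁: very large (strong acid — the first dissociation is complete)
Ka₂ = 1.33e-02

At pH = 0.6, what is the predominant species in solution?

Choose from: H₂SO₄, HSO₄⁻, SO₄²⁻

The first dissociation is complete, so H₂SO₄ itself is never the predominant species in water; pKa₂ = -log(1.33e-02) = 1.88. For a polyprotic acid the predominant species crosses at each pKa: below pKa_n the protonated form dominates, above it the deprotonated form does. At pH = 0.6, the predominant species is HSO₄⁻.

HSO₄⁻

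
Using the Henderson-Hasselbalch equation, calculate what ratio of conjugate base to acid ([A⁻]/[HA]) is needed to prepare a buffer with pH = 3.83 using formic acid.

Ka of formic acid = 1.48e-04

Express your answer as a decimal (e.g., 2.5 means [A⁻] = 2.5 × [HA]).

pKa = -log(1.48e-04) = 3.8297. pH = pKa + log([A⁻]/[HA]), so log([A⁻]/[HA]) = pH − pKa = 3.83 − 3.8297 = 0.0003. [A⁻]/[HA] = 10^(0.0003) = 1.00

[A⁻]/[HA] = 1.00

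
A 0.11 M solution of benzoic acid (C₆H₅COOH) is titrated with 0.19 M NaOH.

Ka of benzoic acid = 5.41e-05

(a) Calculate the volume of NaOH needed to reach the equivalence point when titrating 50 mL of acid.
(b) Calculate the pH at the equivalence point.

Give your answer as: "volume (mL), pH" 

moles acid = 0.11 × 50/1000 = 0.0055 mol; V_base = moles/0.19 × 1000 = 28.9 mL. At equivalence only the conjugate base is present: [A⁻] = 0.0055/0.079 = 6.9667e-02 M. Kb = Kw/Ka = 1.85e-10; [OH⁻] = √(Kb × [A⁻]) = 3.5885e-06; pOH = 5.45; pH = 14 - pOH = 8.55.

V = 28.9 mL, pH = 8.55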